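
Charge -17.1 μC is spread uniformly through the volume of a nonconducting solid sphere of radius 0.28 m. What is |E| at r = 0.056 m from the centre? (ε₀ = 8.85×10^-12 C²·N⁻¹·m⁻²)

By spherical symmetry E is radial; choose a Gaussian sphere of radius r = 0.056 m (r < R).
Only the charge within r is enclosed: Q_enc = Q·(r/R)³ = (-17.1 μC)·(0.056 m/0.28 m)³ = -1.368×10^-7 C.
By Gauss's law, ∮E·dA = E·4πr² = Q_enc/ε₀.
E = |Q_enc|/(4πε₀r²) = (1.368×10^-7)/(4π·8.85×10^-12·(0.056)²) = 3.92×10^5 N/C.

|E| = 3.92×10^5 V/m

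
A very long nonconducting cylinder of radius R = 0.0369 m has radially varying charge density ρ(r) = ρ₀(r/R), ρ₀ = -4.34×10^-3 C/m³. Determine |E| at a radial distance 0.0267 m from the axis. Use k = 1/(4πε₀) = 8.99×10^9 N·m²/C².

Choose a coaxial cylinder of radius r = 0.0267 m (arbitrary length L) as the Gaussian surface (r < R).
Integrating ρ over the cross-section to radius r: λ_enc = (2πρ₀/R) ∫₀^r r'^2 dr' = 2πρ₀ r^3/(3·R) = -4.689×10^-6 C/m.
By Gauss's law (flux through the curved wall only), E·2πrL = λ_enc L/ε₀.
E = 2k|λ_enc|/r = 2(8.99×10^9)(4.689e-6)/(0.0267) = 3.16e6 N/C.

|E| ≈ 3.16e6 N/C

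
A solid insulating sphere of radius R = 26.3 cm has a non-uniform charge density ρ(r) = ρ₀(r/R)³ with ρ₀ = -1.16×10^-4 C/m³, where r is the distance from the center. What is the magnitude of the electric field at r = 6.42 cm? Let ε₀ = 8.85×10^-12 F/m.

Take a concentric spherical Gaussian surface of radius r = 6.42 cm (r < R).
Q_enc = ∫₀^r ρ(r')·4πr'² dr' = (4πρ₀/R³) ∫₀^r r'^5 dr' = 4πρ₀ r^6/(6·R³) = -9.351e-10 C.
Applying ∮E·dA = Q_enc/ε₀ with Φ = E(4πr²):
E = |Q_enc|/(4πε₀r²) = (9.351×10^-10)/(4π·8.85×10^-12·(0.0642)²) = 2.04e3 N/C.

|E| ≈ 2.04×10^3 N/C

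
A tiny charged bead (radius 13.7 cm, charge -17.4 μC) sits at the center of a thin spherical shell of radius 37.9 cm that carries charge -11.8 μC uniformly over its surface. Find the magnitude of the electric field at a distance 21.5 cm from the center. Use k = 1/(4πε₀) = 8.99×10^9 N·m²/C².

Use a concentric Gaussian sphere at r = 21.5 cm (between the bodies, 13.7 cm < r < 37.9 cm).
The shell at 37.9 cm lies outside the Gaussian surface, so Q_enc = -17.4 μC = -1.74×10^-5 C.
Since E is radial and uniform over the Gaussian sphere, Φ = E·4πr² = Q_enc/ε₀.
E = k|Q_enc|/r² = (8.99×10^9)(1.74×10^-5)/(0.215)² = 3.38×10^6 N/C.

E ≈ 3.38×10^6 N/C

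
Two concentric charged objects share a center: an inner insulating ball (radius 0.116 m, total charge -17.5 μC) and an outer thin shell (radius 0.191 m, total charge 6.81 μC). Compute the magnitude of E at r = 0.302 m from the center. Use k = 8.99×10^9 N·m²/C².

1.05×10^6 V/m

By spherical symmetry E is radial; choose a Gaussian sphere of radius r = 0.302 m (r > 0.191 m, enclosing both).
Q_enc = (-17.5 μC) + (6.81 μC) = -1.069e-5 C.
By Gauss's law, ∮E·dA = E·4πr² = Q_enc/ε₀.
E = k|Q_enc|/r² = (8.99×10^9)(1.069×10^-5)/(0.302)² = 1.05e6 N/C.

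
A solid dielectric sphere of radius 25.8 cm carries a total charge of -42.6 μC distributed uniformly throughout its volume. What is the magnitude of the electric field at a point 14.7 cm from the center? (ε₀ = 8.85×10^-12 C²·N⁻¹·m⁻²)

|E| ≈ 3.28e6 N/C

By spherical symmetry E is radial; choose a Gaussian sphere of radius r = 14.7 cm (r < R).
Only the charge within r is enclosed: Q_enc = Q·(r/R)³ = (-42.6 μC)·(14.7 cm/25.8 cm)³ = -7.88×10^-6 C.
Gauss's law: E·4πr² = Q_enc/ε₀.
E = |Q_enc|/(4πε₀r²) = (7.88e-6)/(4π·8.85×10^-12·(0.147)²) = 3.28e6 N/C.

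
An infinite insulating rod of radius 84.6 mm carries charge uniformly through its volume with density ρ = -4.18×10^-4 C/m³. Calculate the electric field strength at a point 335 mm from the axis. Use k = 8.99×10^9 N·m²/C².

E = 5.04e5 V/m

Choose a coaxial cylinder of radius r = 335 mm (arbitrary length L) as the Gaussian surface (r > 84.6 mm, full cross-section enclosed).
λ_enc = ρ·πR² = (-4.18e-4)π(0.0846)² = -9.399×10^-6 C/m.
Since E is radial and uniform over the curved surface, Φ = E·2πrL = Q_enc/ε₀ = λ_enc L/ε₀.
E = 2k|λ_enc|/r = 2(8.99×10^9)(9.399×10^-6)/(0.335) = 5.04×10^5 N/C.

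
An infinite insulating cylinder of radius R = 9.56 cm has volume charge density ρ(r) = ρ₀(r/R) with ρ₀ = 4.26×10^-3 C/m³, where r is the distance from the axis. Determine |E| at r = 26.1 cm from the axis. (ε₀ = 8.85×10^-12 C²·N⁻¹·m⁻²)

Coaxial Gaussian cylinder, radius r = 26.1 cm, length L (r > R, full charge per length enclosed).
λ_enc = 2π ∫₀^R ρ₀(r'/R)^1 r' dr' = 2πρ₀R²/3 = 8.154×10^-5 C/m.
By Gauss's law (flux through the curved wall only), E·2πrL = λ_enc L/ε₀.
E = |λ_enc|/(2πε₀r) = (8.154×10^-5)/(2π·8.85×10^-12·0.261) = 5.62×10^6 N/C.

|E| = 5.62×10^6 N/C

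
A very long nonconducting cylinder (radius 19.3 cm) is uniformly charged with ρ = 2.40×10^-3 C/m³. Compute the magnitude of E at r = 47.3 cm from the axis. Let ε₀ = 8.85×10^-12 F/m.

E = 1.07×10^7 V/m

Choose a coaxial cylinder of radius r = 47.3 cm (arbitrary length L) as the Gaussian surface (r > 19.3 cm, full cross-section enclosed).
λ_enc = ρ·πR² = (2.40×10^-3)π(0.193)² = 2.809×10^-4 C/m.
Applying ∮E·dA = Q_enc/ε₀ with the end caps contributing no flux:
E = |λ_enc|/(2πε₀r) = (2.809×10^-4)/(2π·8.85×10^-12·0.473) = 1.07e7 N/C.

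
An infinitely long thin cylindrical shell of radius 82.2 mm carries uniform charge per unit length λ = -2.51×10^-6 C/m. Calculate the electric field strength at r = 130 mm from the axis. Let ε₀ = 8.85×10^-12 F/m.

|E| = 3.47e5 N/C

Coaxial Gaussian cylinder, radius r = 130 mm, length L (r > 82.2 mm).
The full line charge is enclosed: λ_enc = -2.51×10^-6 C/m.
Gauss's law: E·2πrL = λ_enc L/ε₀.
E = |λ_enc|/(2πε₀r) = (2.51×10^-6)/(2π·8.85×10^-12·0.13) = 3.47×10^5 N/C.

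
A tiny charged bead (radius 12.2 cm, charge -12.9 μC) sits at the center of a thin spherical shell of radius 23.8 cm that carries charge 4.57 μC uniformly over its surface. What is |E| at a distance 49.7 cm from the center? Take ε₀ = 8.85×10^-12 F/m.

By spherical symmetry E is radial; choose a Gaussian sphere of radius r = 49.7 cm (r > 23.8 cm, enclosing both).
Q_enc = (-12.9 μC) + (4.57 μC) = -8.33×10^-6 C.
Gauss's law: E·4πr² = Q_enc/ε₀.
E = |Q_enc|/(4πε₀r²) = (8.33×10^-6)/(4π·8.85×10^-12·(0.497)²) = 3.03e5 N/C.

3.03×10^5 N/C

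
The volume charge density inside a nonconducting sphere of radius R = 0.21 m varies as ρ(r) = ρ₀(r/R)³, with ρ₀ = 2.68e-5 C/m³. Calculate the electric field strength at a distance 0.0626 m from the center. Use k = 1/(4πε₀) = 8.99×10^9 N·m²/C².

|E| = 837 N/C

Use a concentric Gaussian sphere at r = 0.0626 m (r < R).
Q_enc = ∫₀^r ρ(r')·4πr'² dr' = (4πρ₀/R³) ∫₀^r r'^5 dr' = 4πρ₀ r^6/(6·R³) = 3.647×10^-10 C.
Applying ∮E·dA = Q_enc/ε₀ with Φ = E(4πr²):
E = k|Q_enc|/r² = (8.99×10^9)(3.647×10^-10)/(0.0626)² = 837 N/C.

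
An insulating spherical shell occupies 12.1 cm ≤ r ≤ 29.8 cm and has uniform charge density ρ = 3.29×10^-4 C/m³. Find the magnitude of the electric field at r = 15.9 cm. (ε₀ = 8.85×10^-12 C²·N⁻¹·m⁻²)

E ≈ 1.10×10^6 N/C

Take a concentric spherical Gaussian surface of radius r = 15.9 cm (within the shell material, 12.1 cm < r < 29.8 cm).
Enclosed charge is the volume from a to r: Q_enc = (4π/3)ρ(r³ − a³) = 3.098×10^-6 C.
Gauss's law: E·4πr² = Q_enc/ε₀.
E = |Q_enc|/(4πε₀r²) = (3.098e-6)/(4π·8.85×10^-12·(0.159)²) = 1.10e6 N/C.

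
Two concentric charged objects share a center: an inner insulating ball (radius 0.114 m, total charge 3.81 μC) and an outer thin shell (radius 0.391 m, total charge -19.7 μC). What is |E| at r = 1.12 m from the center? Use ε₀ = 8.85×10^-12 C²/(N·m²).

Use a concentric Gaussian sphere at r = 1.12 m (r > 0.391 m, enclosing both).
Q_enc = (3.81 μC) + (-19.7 μC) = -1.589×10^-5 C.
Gauss's law: E·4πr² = Q_enc/ε₀.
E = |Q_enc|/(4πε₀r²) = (1.589×10^-5)/(4π·8.85×10^-12·(1.12)²) = 1.14e5 N/C.

E ≈ 1.14e5 V/m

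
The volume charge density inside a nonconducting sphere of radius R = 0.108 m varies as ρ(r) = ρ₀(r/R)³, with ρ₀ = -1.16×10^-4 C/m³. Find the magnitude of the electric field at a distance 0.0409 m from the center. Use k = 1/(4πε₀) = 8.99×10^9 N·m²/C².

Take a concentric spherical Gaussian surface of radius r = 0.0409 m (r < R).
Q_enc = ∫₀^r ρ(r')·4πr'² dr' = (4πρ₀/R³) ∫₀^r r'^5 dr' = 4πρ₀ r^6/(6·R³) = -9.028×10^-10 C.
Since E is radial and uniform over the Gaussian sphere, Φ = E·4πr² = Q_enc/ε₀.
E = k|Q_enc|/r² = (8.99×10^9)(9.028e-10)/(0.0409)² = 4.85e3 N/C.

4.85×10^3 V/m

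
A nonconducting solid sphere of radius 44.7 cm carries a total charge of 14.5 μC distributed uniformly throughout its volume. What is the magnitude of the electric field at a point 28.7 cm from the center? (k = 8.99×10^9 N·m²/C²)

E ≈ 4.19×10^5 V/m

Use a concentric Gaussian sphere at r = 28.7 cm (r < R).
For a uniform sphere the enclosed fraction is (r/R)³, so Q_enc = (14.5 μC)(0.287/0.447)³ = 3.838e-6 C.
By Gauss's law, ∮E·dA = E·4πr² = Q_enc/ε₀.
E = k|Q_enc|/r² = (8.99×10^9)(3.838×10^-6)/(0.287)² = 4.19×10^5 N/C.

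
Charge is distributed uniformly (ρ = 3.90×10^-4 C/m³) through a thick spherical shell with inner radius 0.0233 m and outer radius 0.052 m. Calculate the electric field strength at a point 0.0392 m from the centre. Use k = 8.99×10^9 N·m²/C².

E = 4.55e5 N/C

Take a concentric spherical Gaussian surface of radius r = 0.0392 m (within the shell material, 0.0233 m < r < 0.052 m).
Only the shell between 0.0233 m and r is enclosed: Q_enc = ρ·(4π/3)(r³ − a³) = (3.90×10^-4)·(4π/3)·((0.0392)³ − (0.0233)³) = 7.774×10^-8 C.
By Gauss's law, ∮E·dA = E·4πr² = Q_enc/ε₀.
E = k|Q_enc|/r² = (8.99×10^9)(7.774×10^-8)/(0.0392)² = 4.55e5 N/C.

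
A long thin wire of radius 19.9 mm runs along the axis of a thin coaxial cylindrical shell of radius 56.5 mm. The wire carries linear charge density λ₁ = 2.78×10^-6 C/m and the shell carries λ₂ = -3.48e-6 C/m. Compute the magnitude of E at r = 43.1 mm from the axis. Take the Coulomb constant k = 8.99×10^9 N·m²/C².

Take a coaxial cylindrical Gaussian surface of radius r = 43.1 mm and length L (between the conductors, 19.9 mm < r < 56.5 mm).
The shell at 56.5 mm lies outside the Gaussian surface, so λ_enc = λ₁ = 2.78×10^-6 C/m.
By Gauss's law (flux through the curved wall only), E·2πrL = λ_enc L/ε₀.
E = 2k|λ_enc|/r = 2(8.99×10^9)(2.78e-6)/(0.0431) = 1.16×10^6 N/C.

|E| = 1.16×10^6 N/C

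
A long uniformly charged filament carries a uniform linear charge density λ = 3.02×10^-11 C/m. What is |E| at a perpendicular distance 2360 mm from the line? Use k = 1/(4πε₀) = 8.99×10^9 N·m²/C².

By cylindrical symmetry E is radial; use a coaxial Gaussian cylinder of radius 2360 mm and length L.
Q_enc = λL, so λ_enc = 3.02×10^-11 C/m.
By Gauss's law (flux through the curved wall only), E·2πrL = λ_enc L/ε₀.
E = 2k|λ_enc|/r = 2(8.99×10^9)(3.02×10^-11)/(2.36) = 0.23 N/C.

0.23 V/m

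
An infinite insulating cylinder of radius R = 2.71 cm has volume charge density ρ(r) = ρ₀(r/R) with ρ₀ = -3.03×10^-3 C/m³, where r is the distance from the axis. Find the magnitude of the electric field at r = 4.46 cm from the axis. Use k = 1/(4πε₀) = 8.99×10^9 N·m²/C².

Choose a coaxial cylinder of radius r = 4.46 cm (arbitrary length L) as the Gaussian surface (r > R, full charge per length enclosed).
λ_enc = 2π ∫₀^R ρ₀(r'/R)^1 r' dr' = 2πρ₀R²/3 = -4.661×10^-6 C/m.
Since E is radial and uniform over the curved surface, Φ = E·2πrL = Q_enc/ε₀ = λ_enc L/ε₀.
E = 2k|λ_enc|/r = 2(8.99×10^9)(4.661e-6)/(0.0446) = 1.88×10^6 N/C.

|E| = 1.88×10^6 N/C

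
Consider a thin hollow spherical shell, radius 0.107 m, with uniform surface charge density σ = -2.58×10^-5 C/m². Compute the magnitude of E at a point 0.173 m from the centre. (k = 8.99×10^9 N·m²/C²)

Use a concentric Gaussian sphere at r = 0.173 m (r > 0.107 m).
The entire shell is enclosed: Q_enc = σ·4πR² = (-2.58e-5)·4π·(0.107)² = -3.712e-6 C.
Applying ∮E·dA = Q_enc/ε₀ with Φ = E(4πr²):
E = k|Q_enc|/r² = (8.99×10^9)(3.712×10^-6)/(0.173)² = 1.11e6 N/C.

E = 1.11×10^6 N/C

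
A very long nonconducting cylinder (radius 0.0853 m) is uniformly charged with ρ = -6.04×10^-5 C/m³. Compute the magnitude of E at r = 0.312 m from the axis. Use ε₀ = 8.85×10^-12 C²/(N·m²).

E = 7.96×10^4 N/C

By cylindrical symmetry E is radial; use a coaxial Gaussian cylinder of radius 0.312 m and length L (r > 0.0853 m, full cross-section enclosed).
λ_enc = ρ·πR² = (-6.04×10^-5)π(0.0853)² = -1.381e-6 C/m.
By Gauss's law (flux through the curved wall only), E·2πrL = λ_enc L/ε₀.
E = |λ_enc|/(2πε₀r) = (1.381×10^-6)/(2π·8.85×10^-12·0.312) = 7.96×10^4 N/C.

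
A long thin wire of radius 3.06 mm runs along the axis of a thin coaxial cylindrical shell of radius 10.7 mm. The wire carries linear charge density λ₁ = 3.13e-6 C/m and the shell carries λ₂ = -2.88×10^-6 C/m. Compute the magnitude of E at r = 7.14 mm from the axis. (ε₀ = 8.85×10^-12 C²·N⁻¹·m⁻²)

|E| ≈ 7.88e6 V/m

Coaxial Gaussian cylinder, radius r = 7.14 mm, length L (between the conductors, 3.06 mm < r < 10.7 mm).
The shell at 10.7 mm lies outside the Gaussian surface, so λ_enc = λ₁ = 3.13e-6 C/m.
Applying ∮E·dA = Q_enc/ε₀ with the end caps contributing no flux:
E = |λ_enc|/(2πε₀r) = (3.13×10^-6)/(2π·8.85×10^-12·0.00714) = 7.88×10^6 N/C.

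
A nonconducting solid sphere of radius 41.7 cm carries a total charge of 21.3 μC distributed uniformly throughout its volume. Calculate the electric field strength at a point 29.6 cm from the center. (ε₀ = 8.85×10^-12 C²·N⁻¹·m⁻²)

Take a concentric spherical Gaussian surface of radius r = 29.6 cm (r < R).
Only the charge within r is enclosed: Q_enc = Q·(r/R)³ = (21.3 μC)·(29.6 cm/41.7 cm)³ = 7.618×10^-6 C.
Since E is radial and uniform over the Gaussian sphere, Φ = E·4πr² = Q_enc/ε₀.
E = |Q_enc|/(4πε₀r²) = (7.618×10^-6)/(4π·8.85×10^-12·(0.296)²) = 7.82e5 N/C.

E = 7.82×10^5 V/m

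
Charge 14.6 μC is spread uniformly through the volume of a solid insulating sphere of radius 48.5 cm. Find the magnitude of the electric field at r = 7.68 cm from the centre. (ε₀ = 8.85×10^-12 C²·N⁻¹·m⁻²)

E = 8.84×10^4 V/m

Symmetry ⇒ E = E(r) r̂. Gaussian sphere of radius r = 7.68 cm (r < R).
Only the charge within r is enclosed: Q_enc = Q·(r/R)³ = (14.6 μC)·(7.68 cm/48.5 cm)³ = 5.797×10^-8 C.
Since E is radial and uniform over the Gaussian sphere, Φ = E·4πr² = Q_enc/ε₀.
E = |Q_enc|/(4πε₀r²) = (5.797e-8)/(4π·8.85×10^-12·(0.0768)²) = 8.84×10^4 N/C.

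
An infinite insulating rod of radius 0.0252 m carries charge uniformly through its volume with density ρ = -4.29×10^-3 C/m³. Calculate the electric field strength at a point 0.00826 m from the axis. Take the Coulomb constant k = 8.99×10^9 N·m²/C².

Choose a coaxial cylinder of radius r = 0.00826 m (arbitrary length L) as the Gaussian surface (r < R).
Charge inside radius r per length L is ρ·πr²·L, so λ_enc = ρπr² = -9.195×10^-7 C/m.
Applying ∮E·dA = Q_enc/ε₀ with the end caps contributing no flux:
E = 2k|λ_enc|/r = 2(8.99×10^9)(9.195e-7)/(0.00826) = 2.00×10^6 N/C.

2.00e6 N/C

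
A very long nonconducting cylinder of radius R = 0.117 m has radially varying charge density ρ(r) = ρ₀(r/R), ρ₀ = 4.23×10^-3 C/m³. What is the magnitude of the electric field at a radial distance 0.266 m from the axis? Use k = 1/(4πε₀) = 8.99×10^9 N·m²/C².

|E| = 8.20×10^6 N/C

By cylindrical symmetry E is radial; use a coaxial Gaussian cylinder of radius 0.266 m and length L (r > R, full charge per length enclosed).
λ_enc = 2π ∫₀^R ρ₀(r'/R)^1 r' dr' = 2πρ₀R²/3 = 1.213×10^-4 C/m.
By Gauss's law (flux through the curved wall only), E·2πrL = λ_enc L/ε₀.
E = 2k|λ_enc|/r = 2(8.99×10^9)(1.213×10^-4)/(0.266) = 8.20×10^6 N/C.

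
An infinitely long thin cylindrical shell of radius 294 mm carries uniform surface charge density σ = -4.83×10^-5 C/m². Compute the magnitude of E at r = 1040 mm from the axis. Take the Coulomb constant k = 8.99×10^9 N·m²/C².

1.54×10^6 V/m

Coaxial Gaussian cylinder, radius r = 1040 mm, length L (r > 294 mm).
The whole shell is enclosed: λ_enc = σ·2πR = (-4.83e-5)·2π·(0.294) = -8.922e-5 C/m.
Since E is radial and uniform over the curved surface, Φ = E·2πrL = Q_enc/ε₀ = λ_enc L/ε₀.
E = 2k|λ_enc|/r = 2(8.99×10^9)(8.922×10^-5)/(1.04) = 1.54×10^6 N/C.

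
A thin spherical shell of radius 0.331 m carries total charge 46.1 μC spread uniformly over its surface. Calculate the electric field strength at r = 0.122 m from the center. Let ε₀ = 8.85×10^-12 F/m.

Use a concentric Gaussian sphere at r = 0.122 m (inside the shell, r < 0.331 m).
No charge lies within this surface, so Q_enc = 0 and Gauss's law gives E·4πr² = 0 ⇒ E = 0.

|E| = 0 V/m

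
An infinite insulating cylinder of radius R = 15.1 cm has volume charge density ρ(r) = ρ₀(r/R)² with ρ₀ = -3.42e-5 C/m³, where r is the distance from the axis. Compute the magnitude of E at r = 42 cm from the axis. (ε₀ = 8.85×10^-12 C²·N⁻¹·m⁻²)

Take a coaxial cylindrical Gaussian surface of radius r = 42 cm and length L (r > R, full charge per length enclosed).
λ_enc = 2π ∫₀^R ρ₀(r'/R)^2 r' dr' = 2πρ₀R²/4 = -1.225×10^-6 C/m.
Applying ∮E·dA = Q_enc/ε₀ with the end caps contributing no flux:
E = |λ_enc|/(2πε₀r) = (1.225×10^-6)/(2π·8.85×10^-12·0.42) = 5.24×10^4 N/C.

5.24×10^4 N/C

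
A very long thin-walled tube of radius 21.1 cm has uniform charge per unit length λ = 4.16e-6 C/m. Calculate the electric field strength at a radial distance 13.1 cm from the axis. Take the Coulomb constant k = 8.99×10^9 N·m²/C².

Take a coaxial cylindrical Gaussian surface of radius r = 13.1 cm and length L (r < 21.1 cm, inside the shell).
No charge is enclosed, so Gauss's law gives E·2πrL = 0 ⇒ E = 0.

|E| = 0 V/m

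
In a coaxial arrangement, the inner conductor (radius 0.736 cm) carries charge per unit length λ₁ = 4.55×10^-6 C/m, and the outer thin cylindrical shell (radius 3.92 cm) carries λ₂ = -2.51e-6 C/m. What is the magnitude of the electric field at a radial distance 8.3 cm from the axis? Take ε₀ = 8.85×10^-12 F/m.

E = 4.42×10^5 N/C

Coaxial Gaussian cylinder, radius r = 8.3 cm, length L (r > 3.92 cm, enclosing both).
λ_enc = λ₁ + λ₂ = (4.55×10^-6) + (-2.51×10^-6) = 2.04×10^-6 C/m.
By Gauss's law (flux through the curved wall only), E·2πrL = λ_enc L/ε₀.
E = |λ_enc|/(2πε₀r) = (2.04×10^-6)/(2π·8.85×10^-12·0.083) = 4.42e5 N/C.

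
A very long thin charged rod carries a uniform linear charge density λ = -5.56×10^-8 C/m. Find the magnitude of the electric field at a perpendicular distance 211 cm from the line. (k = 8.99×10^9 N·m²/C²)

Coaxial Gaussian cylinder, radius r = 211 cm, length L.
Q_enc = λL, so λ_enc = -5.56×10^-8 C/m.
By Gauss's law (flux through the curved wall only), E·2πrL = λ_enc L/ε₀.
E = 2k|λ_enc|/r = 2(8.99×10^9)(5.56×10^-8)/(2.11) = 474 N/C.

474 V/m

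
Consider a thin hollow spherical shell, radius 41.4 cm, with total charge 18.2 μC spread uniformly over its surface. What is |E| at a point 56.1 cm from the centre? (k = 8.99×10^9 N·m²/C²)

5.20×10^5 N/C

Take a concentric spherical Gaussian surface of radius r = 56.1 cm (r > 41.4 cm).
The entire shell is enclosed: Q_enc = 1.82×10^-5 C.
By Gauss's law, ∮E·dA = E·4πr² = Q_enc/ε₀.
E = k|Q_enc|/r² = (8.99×10^9)(1.82×10^-5)/(0.561)² = 5.20e5 N/C.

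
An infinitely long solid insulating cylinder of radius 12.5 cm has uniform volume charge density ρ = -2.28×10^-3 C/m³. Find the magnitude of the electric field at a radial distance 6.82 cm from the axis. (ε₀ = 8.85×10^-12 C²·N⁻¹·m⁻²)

Choose a coaxial cylinder of radius r = 6.82 cm (arbitrary length L) as the Gaussian surface (r < R).
Enclosed charge per unit length: λ_enc = ρ·πr² = (-2.28×10^-3)π(0.0682)² = -3.332×10^-5 C/m.
Applying ∮E·dA = Q_enc/ε₀ with the end caps contributing no flux:
E = |λ_enc|/(2πε₀r) = (3.332×10^-5)/(2π·8.85×10^-12·0.0682) = 8.79e6 N/C.

E ≈ 8.79×10^6 V/m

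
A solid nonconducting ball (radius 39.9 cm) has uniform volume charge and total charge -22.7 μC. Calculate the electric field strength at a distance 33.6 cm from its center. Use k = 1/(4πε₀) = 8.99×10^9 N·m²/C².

E ≈ 1.08×10^6 V/m

Take a concentric spherical Gaussian surface of radius r = 33.6 cm (r < R).
Only the charge within r is enclosed: Q_enc = Q·(r/R)³ = (-22.7 μC)·(33.6 cm/39.9 cm)³ = -1.356×10^-5 C.
Gauss's law: E·4πr² = Q_enc/ε₀.
E = k|Q_enc|/r² = (8.99×10^9)(1.356e-5)/(0.336)² = 1.08×10^6 N/C.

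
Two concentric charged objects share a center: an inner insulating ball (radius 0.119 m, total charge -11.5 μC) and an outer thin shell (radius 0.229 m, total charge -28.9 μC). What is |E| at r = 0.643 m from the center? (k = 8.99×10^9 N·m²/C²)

By spherical symmetry E is radial; choose a Gaussian sphere of radius r = 0.643 m (r > 0.229 m, enclosing both).
Q_enc = (-11.5 μC) + (-28.9 μC) = -4.04×10^-5 C.
Applying ∮E·dA = Q_enc/ε₀ with Φ = E(4πr²):
E = k|Q_enc|/r² = (8.99×10^9)(4.04×10^-5)/(0.643)² = 8.78×10^5 N/C.

8.78e5 N/C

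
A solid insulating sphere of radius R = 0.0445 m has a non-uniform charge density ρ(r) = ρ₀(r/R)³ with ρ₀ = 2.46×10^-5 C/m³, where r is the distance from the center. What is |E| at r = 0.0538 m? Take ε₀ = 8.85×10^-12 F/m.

|E| = 1.41×10^4 N/C

By spherical symmetry E is radial; choose a Gaussian sphere of radius r = 0.0538 m (r > R, all charge enclosed).
Q_enc = 4π ∫₀^R ρ₀(r'/R)^3 r'² dr' = 4πρ₀R³/6 = 4.54×10^-9 C.
Since E is radial and uniform over the Gaussian sphere, Φ = E·4πr² = Q_enc/ε₀.
E = |Q_enc|/(4πε₀r²) = (4.54e-9)/(4π·8.85×10^-12·(0.0538)²) = 1.41e4 N/C.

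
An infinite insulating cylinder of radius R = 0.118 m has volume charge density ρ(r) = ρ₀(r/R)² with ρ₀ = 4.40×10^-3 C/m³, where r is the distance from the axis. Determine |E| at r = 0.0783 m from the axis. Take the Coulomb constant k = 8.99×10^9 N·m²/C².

|E| = 4.28e6 N/C

Coaxial Gaussian cylinder, radius r = 0.0783 m, length L (r < R).
Integrating ρ over the cross-section to radius r: λ_enc = (2πρ₀/R²) ∫₀^r r'^3 dr' = 2πρ₀ r^4/(4·R²) = 1.866×10^-5 C/m.
Since E is radial and uniform over the curved surface, Φ = E·2πrL = Q_enc/ε₀ = λ_enc L/ε₀.
E = 2k|λ_enc|/r = 2(8.99×10^9)(1.866×10^-5)/(0.0783) = 4.28×10^6 N/C.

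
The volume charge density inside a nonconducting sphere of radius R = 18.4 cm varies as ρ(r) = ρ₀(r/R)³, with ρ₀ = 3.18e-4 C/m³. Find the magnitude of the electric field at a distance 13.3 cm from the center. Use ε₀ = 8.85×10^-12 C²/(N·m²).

|E| = 3.01e5 N/C

Take a concentric spherical Gaussian surface of radius r = 13.3 cm (r < R).
Integrate the density: Q_enc = 4π ∫₀^r ρ₀(r'/R)^3 r'² dr' = 4πρ₀ r^6/(6·R³) = 5.918×10^-7 C.
Gauss's law: E·4πr² = Q_enc/ε₀.
E = |Q_enc|/(4πε₀r²) = (5.918×10^-7)/(4π·8.85×10^-12·(0.133)²) = 3.01e5 N/C.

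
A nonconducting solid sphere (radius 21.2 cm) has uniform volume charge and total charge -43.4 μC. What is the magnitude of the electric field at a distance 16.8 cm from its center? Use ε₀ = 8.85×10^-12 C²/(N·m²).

Symmetry ⇒ E = E(r) r̂. Gaussian sphere of radius r = 16.8 cm (r < R).
Only the charge within r is enclosed: Q_enc = Q·(r/R)³ = (-43.4 μC)·(16.8 cm/21.2 cm)³ = -2.16×10^-5 C.
Applying ∮E·dA = Q_enc/ε₀ with Φ = E(4πr²):
E = |Q_enc|/(4πε₀r²) = (2.16×10^-5)/(4π·8.85×10^-12·(0.168)²) = 6.88×10^6 N/C.

|E| = 6.88e6 V/m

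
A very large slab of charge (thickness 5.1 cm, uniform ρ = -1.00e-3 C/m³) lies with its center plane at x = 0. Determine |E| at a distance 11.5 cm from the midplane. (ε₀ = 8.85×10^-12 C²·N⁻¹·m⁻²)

The point |x| = 11.5 cm lies outside the slab (half-thickness 0.0255 m). A symmetric pillbox spanning the full slab encloses Q_enc = ρ·d·A.
Flux = 2EA ⇒ E = |ρ|d/(2ε₀), independent of distance outside.
E = (1.00e-3)(0.051)/(2·8.85×10^-12) = 2.88×10^6 N/C.

E = 2.88×10^6 V/m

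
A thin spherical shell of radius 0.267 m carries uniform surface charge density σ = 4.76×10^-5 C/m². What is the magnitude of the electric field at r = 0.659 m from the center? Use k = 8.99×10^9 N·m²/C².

E ≈ 8.83×10^5 V/m

Symmetry ⇒ E = E(r) r̂. Gaussian sphere of radius r = 0.659 m (r > 0.267 m).
The entire shell is enclosed: Q_enc = σ·4πR² = (4.76e-5)·4π·(0.267)² = 4.264×10^-5 C.
Applying ∮E·dA = Q_enc/ε₀ with Φ = E(4πr²):
E = k|Q_enc|/r² = (8.99×10^9)(4.264×10^-5)/(0.659)² = 8.83×10^5 N/C.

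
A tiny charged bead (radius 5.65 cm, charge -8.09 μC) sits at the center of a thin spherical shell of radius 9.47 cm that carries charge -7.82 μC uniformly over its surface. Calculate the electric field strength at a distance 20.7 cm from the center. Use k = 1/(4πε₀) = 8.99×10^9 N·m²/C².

Use a concentric Gaussian sphere at r = 20.7 cm (r > 9.47 cm, enclosing both).
Q_enc = (-8.09 μC) + (-7.82 μC) = -1.591×10^-5 C.
Gauss's law: E·4πr² = Q_enc/ε₀.
E = k|Q_enc|/r² = (8.99×10^9)(1.591×10^-5)/(0.207)² = 3.34×10^6 N/C.

|E| ≈ 3.34×10^6 N/C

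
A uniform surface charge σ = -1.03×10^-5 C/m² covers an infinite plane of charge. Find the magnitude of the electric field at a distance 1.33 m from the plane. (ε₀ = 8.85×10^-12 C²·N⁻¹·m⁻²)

|E| = 5.82×10^5 N/C

The symmetry is planar: E is normal to the sheet and the same magnitude on both sides. Take a pillbox straddling the sheet with end-cap area A.
Flux Φ = 2EA and Q_enc = σA, so 2EA = σA/ε₀ ⇒ E = |σ|/(2ε₀), independent of distance.
E = |σ|/(2ε₀) = (1.03×10^-5)/(2·8.85×10^-12) = 5.82×10^5 N/C.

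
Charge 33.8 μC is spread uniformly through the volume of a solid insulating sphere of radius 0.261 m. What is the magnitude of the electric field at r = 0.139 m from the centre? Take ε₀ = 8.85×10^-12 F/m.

Take a concentric spherical Gaussian surface of radius r = 0.139 m (r < R).
For a uniform sphere the enclosed fraction is (r/R)³, so Q_enc = (33.8 μC)(0.139/0.261)³ = 5.106×10^-6 C.
By Gauss's law, ∮E·dA = E·4πr² = Q_enc/ε₀.
E = |Q_enc|/(4πε₀r²) = (5.106×10^-6)/(4π·8.85×10^-12·(0.139)²) = 2.38×10^6 N/C.

|E| = 2.38e6 N/C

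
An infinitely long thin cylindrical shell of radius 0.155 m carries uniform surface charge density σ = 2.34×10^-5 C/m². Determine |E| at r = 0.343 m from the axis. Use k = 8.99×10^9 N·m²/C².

Coaxial Gaussian cylinder, radius r = 0.343 m, length L (r > 0.155 m).
The whole shell is enclosed: λ_enc = σ·2πR = (2.34e-5)·2π·(0.155) = 2.279×10^-5 C/m.
Gauss's law: E·2πrL = λ_enc L/ε₀.
E = 2k|λ_enc|/r = 2(8.99×10^9)(2.279×10^-5)/(0.343) = 1.19e6 N/C.

|E| ≈ 1.19×10^6 V/m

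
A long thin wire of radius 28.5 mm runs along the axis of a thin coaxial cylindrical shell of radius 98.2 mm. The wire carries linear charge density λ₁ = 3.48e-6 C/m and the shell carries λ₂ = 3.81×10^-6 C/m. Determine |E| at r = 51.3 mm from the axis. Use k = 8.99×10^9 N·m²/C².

Choose a coaxial cylinder of radius r = 51.3 mm (arbitrary length L) as the Gaussian surface (between the conductors, 28.5 mm < r < 98.2 mm).
Only the inner wire is enclosed; the outer shell contributes nothing inside itself. λ_enc = λ₁ = 3.48e-6 C/m.
Gauss's law: E·2πrL = λ_enc L/ε₀.
E = 2k|λ_enc|/r = 2(8.99×10^9)(3.48×10^-6)/(0.0513) = 1.22×10^6 N/C.

|E| ≈ 1.22×10^6 N/C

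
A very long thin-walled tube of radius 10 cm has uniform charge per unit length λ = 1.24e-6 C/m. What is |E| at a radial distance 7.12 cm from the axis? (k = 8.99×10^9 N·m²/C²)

E = 0 (no enclosed charge)

By cylindrical symmetry E is radial; use a coaxial Gaussian cylinder of radius 7.12 cm and length L (r < 10 cm, inside the shell).
No charge is enclosed, so Gauss's law gives E·2πrL = 0 ⇒ E = 0.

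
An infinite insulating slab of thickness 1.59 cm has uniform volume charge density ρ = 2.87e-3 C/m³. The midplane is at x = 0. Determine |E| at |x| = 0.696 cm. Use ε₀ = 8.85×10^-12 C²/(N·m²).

|E| ≈ 2.26×10^6 N/C

By symmetry E is perpendicular to the slab. A Gaussian pillbox from −0.696 cm to +0.696 cm (face area A) lies entirely within the slab.
Q_enc = ρ·(2x)·A and flux = 2EA, so 2EA = 2ρxA/ε₀ ⇒ E = |ρ|x/ε₀.
E = (2.87e-3)(0.00696)/(8.85×10^-12) = 2.26e6 N/C.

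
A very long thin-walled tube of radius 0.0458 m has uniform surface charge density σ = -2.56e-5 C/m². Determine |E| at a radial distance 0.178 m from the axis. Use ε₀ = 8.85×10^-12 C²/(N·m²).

|E| = 7.44×10^5 N/C

Coaxial Gaussian cylinder, radius r = 0.178 m, length L (r > 0.0458 m).
The whole shell is enclosed: λ_enc = σ·2πR = (-2.56×10^-5)·2π·(0.0458) = -7.367×10^-6 C/m.
Gauss's law: E·2πrL = λ_enc L/ε₀.
E = |λ_enc|/(2πε₀r) = (7.367e-6)/(2π·8.85×10^-12·0.178) = 7.44×10^5 N/C.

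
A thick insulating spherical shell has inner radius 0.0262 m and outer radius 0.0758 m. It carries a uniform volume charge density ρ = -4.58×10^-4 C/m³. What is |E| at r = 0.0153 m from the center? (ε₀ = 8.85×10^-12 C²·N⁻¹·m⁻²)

|E| = 0 N/C

Take a concentric spherical Gaussian surface of radius r = 0.0153 m (r < 0.0262 m, inside the empty cavity).
No charge is enclosed, so by Gauss's law E·4πr² = 0 ⇒ E = 0.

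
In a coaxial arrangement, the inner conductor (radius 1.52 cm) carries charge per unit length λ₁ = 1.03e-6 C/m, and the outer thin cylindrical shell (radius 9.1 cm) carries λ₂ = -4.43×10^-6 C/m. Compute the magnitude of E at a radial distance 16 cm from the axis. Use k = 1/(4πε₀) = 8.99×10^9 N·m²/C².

3.82×10^5 V/m

By cylindrical symmetry E is radial; use a coaxial Gaussian cylinder of radius 16 cm and length L (r > 9.1 cm, enclosing both).
λ_enc = λ₁ + λ₂ = (1.03×10^-6) + (-4.43×10^-6) = -3.40e-6 C/m.
Applying ∮E·dA = Q_enc/ε₀ with the end caps contributing no flux:
E = 2k|λ_enc|/r = 2(8.99×10^9)(3.40e-6)/(0.16) = 3.82×10^5 N/C.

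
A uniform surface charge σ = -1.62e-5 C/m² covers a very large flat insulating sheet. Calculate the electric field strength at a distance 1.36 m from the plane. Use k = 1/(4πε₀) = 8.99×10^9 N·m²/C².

9.15e5 V/m

Choose a cylindrical pillbox piercing the sheet, end faces (area A) parallel to it.
Flux Φ = 2EA and Q_enc = σA, so 2EA = σA/ε₀ ⇒ E = |σ|/(2ε₀), independent of distance.
E = 2πk|σ| = 2π(8.99×10^9)(1.62×10^-5) = 9.15×10^5 N/C.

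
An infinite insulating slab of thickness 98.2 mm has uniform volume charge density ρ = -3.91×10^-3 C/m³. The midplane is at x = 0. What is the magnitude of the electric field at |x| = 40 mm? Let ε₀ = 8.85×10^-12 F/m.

By symmetry E is perpendicular to the slab. A Gaussian pillbox from −40 mm to +40 mm (face area A) lies entirely within the slab.
Q_enc = ρ·(2x)·A and flux = 2EA, so 2EA = 2ρxA/ε₀ ⇒ E = |ρ|x/ε₀.
E = (3.91×10^-3)(0.04)/(8.85×10^-12) = 1.77×10^7 N/C.

E = 1.77e7 N/C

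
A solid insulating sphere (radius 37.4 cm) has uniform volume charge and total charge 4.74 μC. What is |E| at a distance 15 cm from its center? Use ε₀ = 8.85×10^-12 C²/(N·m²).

Take a concentric spherical Gaussian surface of radius r = 15 cm (r < R).
For a uniform sphere the enclosed fraction is (r/R)³, so Q_enc = (4.74 μC)(0.15/0.374)³ = 3.058×10^-7 C.
Applying ∮E·dA = Q_enc/ε₀ with Φ = E(4πr²):
E = |Q_enc|/(4πε₀r²) = (3.058×10^-7)/(4π·8.85×10^-12·(0.15)²) = 1.22e5 N/C.

1.22×10^5 N/C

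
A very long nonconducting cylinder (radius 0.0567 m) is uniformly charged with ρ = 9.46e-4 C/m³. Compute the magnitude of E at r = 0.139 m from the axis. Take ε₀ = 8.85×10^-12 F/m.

Choose a coaxial cylinder of radius r = 0.139 m (arbitrary length L) as the Gaussian surface (r > 0.0567 m, full cross-section enclosed).
λ_enc = ρ·πR² = (9.46e-4)π(0.0567)² = 9.554e-6 C/m.
Gauss's law: E·2πrL = λ_enc L/ε₀.
E = |λ_enc|/(2πε₀r) = (9.554×10^-6)/(2π·8.85×10^-12·0.139) = 1.24×10^6 N/C.

1.24e6 N/C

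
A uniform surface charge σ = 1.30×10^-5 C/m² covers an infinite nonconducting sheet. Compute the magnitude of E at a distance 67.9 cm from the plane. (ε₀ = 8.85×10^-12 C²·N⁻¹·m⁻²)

E ≈ 7.34e5 V/m

By planar symmetry E is perpendicular to the sheet and uniform; use a Gaussian pillbox with flat faces of area A on each side of the sheet.
Only the two end caps contribute flux: Φ = 2EA. With Q_enc = σA, Gauss's law gives E = |σ|/(2ε₀).
E = |σ|/(2ε₀) = (1.30×10^-5)/(2·8.85×10^-12) = 7.34e5 N/C.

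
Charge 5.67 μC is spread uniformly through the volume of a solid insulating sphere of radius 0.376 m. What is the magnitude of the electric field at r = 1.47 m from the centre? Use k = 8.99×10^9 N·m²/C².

Use a concentric Gaussian sphere at r = 1.47 m (r > R, so the entire charge is enclosed).
Q_enc = 5.67 μC = 5.67×10^-6 C.
Applying ∮E·dA = Q_enc/ε₀ with Φ = E(4πr²):
E = k|Q_enc|/r² = (8.99×10^9)(5.67×10^-6)/(1.47)² = 2.36×10^4 N/C.

|E| ≈ 2.36×10^4 N/C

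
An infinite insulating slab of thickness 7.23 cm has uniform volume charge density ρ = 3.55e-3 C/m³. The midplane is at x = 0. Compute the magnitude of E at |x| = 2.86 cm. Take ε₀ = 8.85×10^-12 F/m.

By symmetry E is perpendicular to the slab. A Gaussian pillbox from −2.86 cm to +2.86 cm (face area A) lies entirely within the slab.
Q_enc = ρ·(2x)·A and flux = 2EA, so 2EA = 2ρxA/ε₀ ⇒ E = |ρ|x/ε₀.
E = (3.55×10^-3)(0.0286)/(8.85×10^-12) = 1.15e7 N/C.

1.15×10^7 N/C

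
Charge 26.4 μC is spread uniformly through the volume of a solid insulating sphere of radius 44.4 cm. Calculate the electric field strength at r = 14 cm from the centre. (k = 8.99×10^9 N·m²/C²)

3.80×10^5 N/C

Use a concentric Gaussian sphere at r = 14 cm (r < R).
For a uniform sphere the enclosed fraction is (r/R)³, so Q_enc = (26.4 μC)(0.14/0.444)³ = 8.276×10^-7 C.
By Gauss's law, ∮E·dA = E·4πr² = Q_enc/ε₀.
E = k|Q_enc|/r² = (8.99×10^9)(8.276×10^-7)/(0.14)² = 3.80×10^5 N/C.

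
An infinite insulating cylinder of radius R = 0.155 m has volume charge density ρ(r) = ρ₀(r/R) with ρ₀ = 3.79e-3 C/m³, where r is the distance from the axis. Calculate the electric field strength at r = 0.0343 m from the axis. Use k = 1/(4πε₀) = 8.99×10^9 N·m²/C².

E = 1.08×10^6 V/m

Coaxial Gaussian cylinder, radius r = 0.0343 m, length L (r < R).
λ_enc = ∫₀^r ρ(r')·2πr' dr' = (2πρ₀/R)·r^3/3 = 2.067×10^-6 C/m.
Applying ∮E·dA = Q_enc/ε₀ with the end caps contributing no flux:
E = 2k|λ_enc|/r = 2(8.99×10^9)(2.067e-6)/(0.0343) = 1.08×10^6 N/C.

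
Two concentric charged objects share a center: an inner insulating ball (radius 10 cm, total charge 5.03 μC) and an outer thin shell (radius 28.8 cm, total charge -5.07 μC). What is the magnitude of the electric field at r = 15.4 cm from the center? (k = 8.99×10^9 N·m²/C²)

By spherical symmetry E is radial; choose a Gaussian sphere of radius r = 15.4 cm (between the bodies, 10 cm < r < 28.8 cm).
The shell at 28.8 cm lies outside the Gaussian surface, so Q_enc = 5.03 μC = 5.03e-6 C.
Applying ∮E·dA = Q_enc/ε₀ with Φ = E(4πr²):
E = k|Q_enc|/r² = (8.99×10^9)(5.03×10^-6)/(0.154)² = 1.91×10^6 N/C.

E = 1.91×10^6 N/C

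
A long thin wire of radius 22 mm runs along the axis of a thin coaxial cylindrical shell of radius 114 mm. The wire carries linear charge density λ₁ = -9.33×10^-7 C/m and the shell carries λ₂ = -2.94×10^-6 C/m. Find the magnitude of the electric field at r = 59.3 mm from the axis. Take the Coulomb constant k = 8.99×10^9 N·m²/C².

By cylindrical symmetry E is radial; use a coaxial Gaussian cylinder of radius 59.3 mm and length L (between the conductors, 22 mm < r < 114 mm).
The shell at 114 mm lies outside the Gaussian surface, so λ_enc = λ₁ = -9.33×10^-7 C/m.
Gauss's law: E·2πrL = λ_enc L/ε₀.
E = 2k|λ_enc|/r = 2(8.99×10^9)(9.33×10^-7)/(0.0593) = 2.83×10^5 N/C.

E = 2.83e5 N/C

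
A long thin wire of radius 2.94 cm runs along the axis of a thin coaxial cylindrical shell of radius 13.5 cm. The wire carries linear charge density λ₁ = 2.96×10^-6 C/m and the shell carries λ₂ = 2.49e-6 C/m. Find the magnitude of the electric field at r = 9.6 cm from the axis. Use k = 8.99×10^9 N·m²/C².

|E| ≈ 5.54×10^5 N/C

Coaxial Gaussian cylinder, radius r = 9.6 cm, length L (between the conductors, 2.94 cm < r < 13.5 cm).
Only the inner wire is enclosed; the outer shell contributes nothing inside itself. λ_enc = λ₁ = 2.96×10^-6 C/m.
Applying ∮E·dA = Q_enc/ε₀ with the end caps contributing no flux:
E = 2k|λ_enc|/r = 2(8.99×10^9)(2.96e-6)/(0.096) = 5.54×10^5 N/C.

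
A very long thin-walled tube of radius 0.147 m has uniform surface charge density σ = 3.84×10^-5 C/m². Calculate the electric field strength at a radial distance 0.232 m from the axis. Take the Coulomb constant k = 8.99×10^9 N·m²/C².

2.75×10^6 V/m

Take a coaxial cylindrical Gaussian surface of radius r = 0.232 m and length L (r > 0.147 m).
The whole shell is enclosed: λ_enc = σ·2πR = (3.84×10^-5)·2π·(0.147) = 3.547×10^-5 C/m.
Applying ∮E·dA = Q_enc/ε₀ with the end caps contributing no flux:
E = 2k|λ_enc|/r = 2(8.99×10^9)(3.547×10^-5)/(0.232) = 2.75e6 N/C.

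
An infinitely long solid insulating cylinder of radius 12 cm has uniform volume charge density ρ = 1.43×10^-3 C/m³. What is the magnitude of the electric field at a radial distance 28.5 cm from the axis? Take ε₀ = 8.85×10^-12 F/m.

E ≈ 4.08×10^6 N/C

Coaxial Gaussian cylinder, radius r = 28.5 cm, length L (r > 12 cm, full cross-section enclosed).
λ_enc = ρ·πR² = (1.43e-3)π(0.12)² = 6.469×10^-5 C/m.
By Gauss's law (flux through the curved wall only), E·2πrL = λ_enc L/ε₀.
E = |λ_enc|/(2πε₀r) = (6.469×10^-5)/(2π·8.85×10^-12·0.285) = 4.08×10^6 N/C.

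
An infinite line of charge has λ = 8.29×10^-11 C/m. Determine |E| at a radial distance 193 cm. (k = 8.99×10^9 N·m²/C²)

E = 0.772 N/C

By cylindrical symmetry E is radial; use a coaxial Gaussian cylinder of radius 193 cm and length L.
Q_enc = λL, so λ_enc = 8.29×10^-11 C/m.
Gauss's law: E·2πrL = λ_enc L/ε₀.
E = 2k|λ_enc|/r = 2(8.99×10^9)(8.29×10^-11)/(1.93) = 0.772 N/C.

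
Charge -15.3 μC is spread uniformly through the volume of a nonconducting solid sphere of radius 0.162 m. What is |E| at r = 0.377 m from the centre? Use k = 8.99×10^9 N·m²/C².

Take a concentric spherical Gaussian surface of radius r = 0.377 m (r > R, so the entire charge is enclosed).
Q_enc = -15.3 μC = -1.53e-5 C.
Since E is radial and uniform over the Gaussian sphere, Φ = E·4πr² = Q_enc/ε₀.
E = k|Q_enc|/r² = (8.99×10^9)(1.53×10^-5)/(0.377)² = 9.68×10^5 N/C.

|E| = 9.68×10^5 N/C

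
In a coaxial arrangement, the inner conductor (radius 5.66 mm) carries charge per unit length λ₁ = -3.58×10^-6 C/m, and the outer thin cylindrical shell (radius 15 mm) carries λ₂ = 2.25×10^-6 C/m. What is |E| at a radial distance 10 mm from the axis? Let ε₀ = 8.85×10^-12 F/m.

Choose a coaxial cylinder of radius r = 10 mm (arbitrary length L) as the Gaussian surface (between the conductors, 5.66 mm < r < 15 mm).
The shell at 15 mm lies outside the Gaussian surface, so λ_enc = λ₁ = -3.58×10^-6 C/m.
Applying ∮E·dA = Q_enc/ε₀ with the end caps contributing no flux:
E = |λ_enc|/(2πε₀r) = (3.58e-6)/(2π·8.85×10^-12·0.01) = 6.44×10^6 N/C.

6.44×10^6 V/m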